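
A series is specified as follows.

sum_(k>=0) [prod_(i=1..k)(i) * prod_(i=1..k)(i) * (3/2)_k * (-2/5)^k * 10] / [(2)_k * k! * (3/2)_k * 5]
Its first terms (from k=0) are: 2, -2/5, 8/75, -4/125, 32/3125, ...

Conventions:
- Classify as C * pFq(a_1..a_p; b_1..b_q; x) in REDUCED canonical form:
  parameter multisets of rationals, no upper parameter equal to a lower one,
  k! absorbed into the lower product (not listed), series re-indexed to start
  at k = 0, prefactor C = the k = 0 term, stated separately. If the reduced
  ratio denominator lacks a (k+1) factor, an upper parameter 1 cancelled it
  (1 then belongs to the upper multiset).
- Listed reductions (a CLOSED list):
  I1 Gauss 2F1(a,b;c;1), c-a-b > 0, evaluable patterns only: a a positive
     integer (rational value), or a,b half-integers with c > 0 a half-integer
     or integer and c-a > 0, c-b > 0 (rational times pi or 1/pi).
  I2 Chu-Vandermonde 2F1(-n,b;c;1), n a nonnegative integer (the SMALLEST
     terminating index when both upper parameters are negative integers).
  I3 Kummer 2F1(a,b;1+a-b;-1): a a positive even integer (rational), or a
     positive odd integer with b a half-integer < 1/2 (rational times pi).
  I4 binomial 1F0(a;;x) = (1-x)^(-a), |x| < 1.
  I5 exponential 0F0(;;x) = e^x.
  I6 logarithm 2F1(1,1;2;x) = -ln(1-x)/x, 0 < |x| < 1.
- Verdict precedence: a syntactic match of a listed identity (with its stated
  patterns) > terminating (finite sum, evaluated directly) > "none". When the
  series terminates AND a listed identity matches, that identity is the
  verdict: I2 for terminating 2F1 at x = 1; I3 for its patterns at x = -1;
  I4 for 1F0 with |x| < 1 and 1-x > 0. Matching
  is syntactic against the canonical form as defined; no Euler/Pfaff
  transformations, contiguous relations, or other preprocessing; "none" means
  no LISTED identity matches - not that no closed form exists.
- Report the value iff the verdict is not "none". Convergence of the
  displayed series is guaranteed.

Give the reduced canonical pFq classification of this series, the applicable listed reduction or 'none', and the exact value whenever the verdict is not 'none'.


Reduced: x = -2/5, 2F1, upper = {1, 1}, lower = {2}, C = 2. Verdict: the logarithmic series (I6) fires (the logarithm: parameters (1,1;2), x = -2/5). Hence: 5 * ln(7/5).

Key step: t_0 being 2, the parameter 3/2 appears in both the upper and lower lists and cancels.
Step ratio: r(k) = (-2/5) * (k+1) (k+1) / [(k+2) (k+1)] - rational in k. x = (-2/5); t_0 = 2; negate the roots.


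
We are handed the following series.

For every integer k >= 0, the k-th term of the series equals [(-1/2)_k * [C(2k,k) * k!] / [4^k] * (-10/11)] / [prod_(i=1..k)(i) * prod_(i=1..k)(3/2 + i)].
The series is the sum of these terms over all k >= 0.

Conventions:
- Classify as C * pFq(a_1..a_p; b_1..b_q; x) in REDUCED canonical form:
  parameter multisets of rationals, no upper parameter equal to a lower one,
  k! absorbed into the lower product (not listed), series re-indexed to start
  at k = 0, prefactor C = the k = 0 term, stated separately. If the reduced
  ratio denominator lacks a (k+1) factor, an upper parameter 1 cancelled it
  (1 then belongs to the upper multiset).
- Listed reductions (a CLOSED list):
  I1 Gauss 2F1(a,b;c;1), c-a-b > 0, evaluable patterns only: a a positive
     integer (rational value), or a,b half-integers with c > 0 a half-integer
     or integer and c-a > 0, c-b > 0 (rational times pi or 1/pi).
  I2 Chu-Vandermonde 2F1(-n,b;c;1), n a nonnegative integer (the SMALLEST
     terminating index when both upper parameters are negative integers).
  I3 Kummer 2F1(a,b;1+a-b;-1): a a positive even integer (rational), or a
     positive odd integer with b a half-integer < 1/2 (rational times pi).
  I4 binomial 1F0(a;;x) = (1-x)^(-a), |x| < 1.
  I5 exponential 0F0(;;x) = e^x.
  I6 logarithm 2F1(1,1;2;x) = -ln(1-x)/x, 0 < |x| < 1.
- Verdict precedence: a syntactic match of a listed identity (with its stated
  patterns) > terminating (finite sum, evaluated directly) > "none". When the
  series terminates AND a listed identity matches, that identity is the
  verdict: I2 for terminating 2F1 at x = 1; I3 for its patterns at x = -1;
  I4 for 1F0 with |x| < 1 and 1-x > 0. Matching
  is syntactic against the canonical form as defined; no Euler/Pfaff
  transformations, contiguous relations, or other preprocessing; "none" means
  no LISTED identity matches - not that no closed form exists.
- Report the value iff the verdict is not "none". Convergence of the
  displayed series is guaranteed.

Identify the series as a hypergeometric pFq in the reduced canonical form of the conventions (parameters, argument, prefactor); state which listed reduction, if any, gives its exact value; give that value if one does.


Classification (C = -10/11): 2F1 with upper {-1/2, 1/2}, lower {5/2}, argument x = 1. Verdict: this is Gauss (I1, half-integer pattern) (x = 1; upper {-1/2, 1/2} half-integers, c = 5/2 in the evaluable pattern). Its exact value is (-45/176) * pi.

Key observation: t_0 = -10/11 here, and C(2k,k) (prefactor -10/11) equals 4^k (1/2)_k / k!.
Adjacent-term ratio: r(k) = 1 * (k-1/2) (k+1/2) / [(k+5/2) (k+1)] - rational in k. x = 1; t_0 = -10/11; negate the roots.


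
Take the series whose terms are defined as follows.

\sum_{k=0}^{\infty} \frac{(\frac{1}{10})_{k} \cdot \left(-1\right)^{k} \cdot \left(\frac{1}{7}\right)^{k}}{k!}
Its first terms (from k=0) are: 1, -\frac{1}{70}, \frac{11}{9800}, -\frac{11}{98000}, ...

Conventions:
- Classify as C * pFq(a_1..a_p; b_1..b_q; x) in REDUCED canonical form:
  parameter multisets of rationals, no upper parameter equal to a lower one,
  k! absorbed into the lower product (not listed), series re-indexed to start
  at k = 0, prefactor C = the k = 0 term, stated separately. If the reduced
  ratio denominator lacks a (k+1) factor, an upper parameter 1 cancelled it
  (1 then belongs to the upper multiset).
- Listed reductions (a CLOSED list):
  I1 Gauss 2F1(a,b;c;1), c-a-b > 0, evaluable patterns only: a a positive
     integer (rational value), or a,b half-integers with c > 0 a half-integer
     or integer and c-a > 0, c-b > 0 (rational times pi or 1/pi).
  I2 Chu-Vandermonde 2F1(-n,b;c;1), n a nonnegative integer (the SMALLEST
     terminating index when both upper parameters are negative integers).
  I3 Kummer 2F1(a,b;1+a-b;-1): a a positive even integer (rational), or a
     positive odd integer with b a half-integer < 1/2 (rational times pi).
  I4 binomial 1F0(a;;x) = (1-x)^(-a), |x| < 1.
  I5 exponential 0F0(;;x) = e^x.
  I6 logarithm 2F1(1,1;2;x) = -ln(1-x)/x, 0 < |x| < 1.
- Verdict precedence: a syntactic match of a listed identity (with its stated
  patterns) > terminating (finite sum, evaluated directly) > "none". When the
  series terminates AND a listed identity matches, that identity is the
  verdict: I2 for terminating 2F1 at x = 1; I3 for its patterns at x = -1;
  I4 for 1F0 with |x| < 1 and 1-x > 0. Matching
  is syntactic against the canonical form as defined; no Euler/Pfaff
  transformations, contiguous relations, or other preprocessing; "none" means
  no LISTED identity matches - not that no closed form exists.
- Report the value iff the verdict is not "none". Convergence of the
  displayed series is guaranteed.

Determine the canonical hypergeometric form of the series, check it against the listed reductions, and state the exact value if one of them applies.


Canonical form: C = 1 times 1F0 with upper {\frac{1}{10}}, lower {-}, x = -\frac{1}{7}. Verdict: binomial (I4) matches (the 1F0 binomial series: exponent -1/10, x = -\frac{1}{7}). Sum: \left(\frac{8}{7}\right)^{-\frac{1}{10}}.

Key step: with t_0 = 1, the (-1)^k factor (C = 1, x = -1/7) folds into the argument's sign.
Adjacent-term ratio: r(k) = -\frac{1}{7} * (k+\frac{1}{10}) / [(k+1)] - poly over poly, x = -\frac{1}{7} from leading terms; C = 1 at k = 0.


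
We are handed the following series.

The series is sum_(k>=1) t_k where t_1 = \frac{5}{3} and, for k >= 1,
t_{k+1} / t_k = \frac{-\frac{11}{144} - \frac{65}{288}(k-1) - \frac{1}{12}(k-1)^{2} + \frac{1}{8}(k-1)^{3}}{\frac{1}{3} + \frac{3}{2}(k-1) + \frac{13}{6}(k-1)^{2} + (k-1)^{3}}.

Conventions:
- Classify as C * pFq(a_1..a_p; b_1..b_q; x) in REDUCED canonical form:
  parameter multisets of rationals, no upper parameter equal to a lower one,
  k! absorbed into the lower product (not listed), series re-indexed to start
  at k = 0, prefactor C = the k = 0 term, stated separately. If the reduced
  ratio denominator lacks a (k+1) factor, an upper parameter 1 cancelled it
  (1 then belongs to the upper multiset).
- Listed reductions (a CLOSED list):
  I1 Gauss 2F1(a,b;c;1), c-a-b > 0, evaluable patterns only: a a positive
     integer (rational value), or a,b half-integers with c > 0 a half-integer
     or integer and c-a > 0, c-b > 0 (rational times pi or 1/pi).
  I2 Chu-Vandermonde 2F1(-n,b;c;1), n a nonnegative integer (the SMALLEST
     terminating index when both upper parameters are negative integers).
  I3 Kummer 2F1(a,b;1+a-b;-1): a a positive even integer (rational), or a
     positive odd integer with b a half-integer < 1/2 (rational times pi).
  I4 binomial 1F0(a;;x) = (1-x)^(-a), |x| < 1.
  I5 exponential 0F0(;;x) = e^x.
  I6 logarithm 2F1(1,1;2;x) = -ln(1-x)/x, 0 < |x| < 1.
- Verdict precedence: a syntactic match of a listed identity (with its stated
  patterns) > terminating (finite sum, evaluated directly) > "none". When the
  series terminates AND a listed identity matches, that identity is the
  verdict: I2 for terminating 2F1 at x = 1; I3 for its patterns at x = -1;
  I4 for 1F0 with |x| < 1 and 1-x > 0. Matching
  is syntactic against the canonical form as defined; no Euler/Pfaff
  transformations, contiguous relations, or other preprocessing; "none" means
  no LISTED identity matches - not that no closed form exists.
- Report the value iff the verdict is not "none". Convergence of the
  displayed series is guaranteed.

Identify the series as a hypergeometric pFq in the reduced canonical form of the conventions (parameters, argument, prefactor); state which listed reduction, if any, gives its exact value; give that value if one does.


The series (x = \frac{1}{8}) is 1F0: upper {-\frac{11}{6}}, lower {-}, prefactor \frac{5}{3}. Verdict: binomial (I4) applies (the 1F0 binomial series: exponent 11/6, x = \frac{1}{8}). Exact value: \frac{5}{3} \cdot \left(\frac{7}{8}\right)^{\frac{11}{6}}.

Key observation: t_0 being \frac{5}{3}, the parameter 1/2 appears in both the upper and lower lists and cancels (alongside the other common factor).
Step ratio: r(k) = \frac{1}{8} * (k-\frac{11}{6}) / [(k+1)] - poly over poly, x = \frac{1}{8} from leading terms; C = \frac{5}{3} at k = 0.


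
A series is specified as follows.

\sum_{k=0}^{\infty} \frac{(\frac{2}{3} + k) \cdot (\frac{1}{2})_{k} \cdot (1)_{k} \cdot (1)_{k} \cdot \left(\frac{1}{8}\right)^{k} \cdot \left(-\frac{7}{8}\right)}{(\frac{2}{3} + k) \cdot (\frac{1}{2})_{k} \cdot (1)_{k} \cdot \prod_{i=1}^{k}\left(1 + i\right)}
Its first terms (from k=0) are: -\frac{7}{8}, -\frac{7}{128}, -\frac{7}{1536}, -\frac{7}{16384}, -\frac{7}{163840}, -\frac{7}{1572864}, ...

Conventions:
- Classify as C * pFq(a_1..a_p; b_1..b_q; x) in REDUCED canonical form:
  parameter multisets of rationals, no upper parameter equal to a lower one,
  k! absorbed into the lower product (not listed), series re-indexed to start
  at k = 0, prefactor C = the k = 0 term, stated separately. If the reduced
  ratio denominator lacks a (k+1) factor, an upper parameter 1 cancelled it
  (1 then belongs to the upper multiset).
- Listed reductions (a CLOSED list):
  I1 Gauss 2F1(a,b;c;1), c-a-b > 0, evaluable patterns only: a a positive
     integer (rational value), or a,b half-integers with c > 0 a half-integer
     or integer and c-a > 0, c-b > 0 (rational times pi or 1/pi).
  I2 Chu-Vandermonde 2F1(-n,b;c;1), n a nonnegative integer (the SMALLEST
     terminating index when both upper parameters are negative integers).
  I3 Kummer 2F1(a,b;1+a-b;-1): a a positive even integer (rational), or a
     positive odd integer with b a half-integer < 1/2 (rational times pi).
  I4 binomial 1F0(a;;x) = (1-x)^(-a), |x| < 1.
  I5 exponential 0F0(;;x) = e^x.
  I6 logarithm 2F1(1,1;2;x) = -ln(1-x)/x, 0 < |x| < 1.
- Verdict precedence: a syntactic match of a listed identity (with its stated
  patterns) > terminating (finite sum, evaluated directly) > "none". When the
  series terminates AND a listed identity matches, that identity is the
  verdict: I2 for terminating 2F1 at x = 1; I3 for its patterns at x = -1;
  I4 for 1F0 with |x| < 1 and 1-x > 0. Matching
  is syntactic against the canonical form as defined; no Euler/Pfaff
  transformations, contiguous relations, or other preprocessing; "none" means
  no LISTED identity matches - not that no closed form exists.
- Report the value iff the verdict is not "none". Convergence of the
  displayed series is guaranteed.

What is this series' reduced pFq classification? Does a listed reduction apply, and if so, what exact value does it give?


This is -\frac{7}{8} * 2F1(1, 1; 2; \frac{1}{8}) in reduced canonical form. Verdict at x = \frac{1}{8}: logarithm (I6) matches (the logarithm: parameters (1,1;2), x = \frac{1}{8}). Its exact value is 7 \cdot \ln\left(\frac{7}{8}\right).

Structural cue: with t_0 = -\frac{7}{8}, the parameter 1/2 appears in both the upper and lower lists and cancels (alongside the other common factor).
Ratio: r(k) = \frac{1}{8} * (k+1) (k+1) / [(k+2) (k+1)] ; factor over Q: parameters, x = \frac{1}{8}, and C = -\frac{7}{8}.


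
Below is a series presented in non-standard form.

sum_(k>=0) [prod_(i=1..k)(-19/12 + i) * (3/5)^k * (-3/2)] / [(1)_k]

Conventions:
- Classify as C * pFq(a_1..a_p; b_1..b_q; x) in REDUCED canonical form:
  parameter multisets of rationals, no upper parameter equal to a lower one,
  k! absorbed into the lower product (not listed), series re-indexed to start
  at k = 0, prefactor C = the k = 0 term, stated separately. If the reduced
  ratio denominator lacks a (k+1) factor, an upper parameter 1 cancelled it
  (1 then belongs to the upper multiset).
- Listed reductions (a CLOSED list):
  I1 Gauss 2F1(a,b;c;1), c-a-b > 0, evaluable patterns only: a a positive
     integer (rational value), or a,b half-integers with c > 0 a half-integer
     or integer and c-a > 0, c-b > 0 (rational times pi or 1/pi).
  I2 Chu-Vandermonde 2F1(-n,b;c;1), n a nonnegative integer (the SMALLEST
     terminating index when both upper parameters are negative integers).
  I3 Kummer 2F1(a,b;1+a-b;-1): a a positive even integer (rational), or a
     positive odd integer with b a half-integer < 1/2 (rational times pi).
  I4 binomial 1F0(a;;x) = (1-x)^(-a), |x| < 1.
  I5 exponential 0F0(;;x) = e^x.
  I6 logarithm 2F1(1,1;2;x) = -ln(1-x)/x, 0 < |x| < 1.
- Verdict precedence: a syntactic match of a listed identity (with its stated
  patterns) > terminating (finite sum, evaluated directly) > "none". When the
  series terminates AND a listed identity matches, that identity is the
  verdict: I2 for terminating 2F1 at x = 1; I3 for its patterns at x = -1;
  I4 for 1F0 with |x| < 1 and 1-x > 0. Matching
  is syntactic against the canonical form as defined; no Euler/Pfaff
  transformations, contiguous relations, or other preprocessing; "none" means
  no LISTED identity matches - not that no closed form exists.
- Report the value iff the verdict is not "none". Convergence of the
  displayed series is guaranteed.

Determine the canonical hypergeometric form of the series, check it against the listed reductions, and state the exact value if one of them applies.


Reduced: x = 3/5, 1F0, upper = {-7/12}, lower = {-}, C = -3/2. Verdict: the binomial series (I4) matches (the 1F0 binomial series: exponent 7/12, x = 3/5). Hence: (-3/2) * (2/5)^(7/12).

Key observation: x = (3/5) and (1)_k (C = -3/2, x = 3/5) is k! itself.
Step ratio: r(k) = (3/5) * (k-7/12) / [(k+1)] - poly over poly, x = (3/5) from leading terms; C = -3/2 at k = 0.


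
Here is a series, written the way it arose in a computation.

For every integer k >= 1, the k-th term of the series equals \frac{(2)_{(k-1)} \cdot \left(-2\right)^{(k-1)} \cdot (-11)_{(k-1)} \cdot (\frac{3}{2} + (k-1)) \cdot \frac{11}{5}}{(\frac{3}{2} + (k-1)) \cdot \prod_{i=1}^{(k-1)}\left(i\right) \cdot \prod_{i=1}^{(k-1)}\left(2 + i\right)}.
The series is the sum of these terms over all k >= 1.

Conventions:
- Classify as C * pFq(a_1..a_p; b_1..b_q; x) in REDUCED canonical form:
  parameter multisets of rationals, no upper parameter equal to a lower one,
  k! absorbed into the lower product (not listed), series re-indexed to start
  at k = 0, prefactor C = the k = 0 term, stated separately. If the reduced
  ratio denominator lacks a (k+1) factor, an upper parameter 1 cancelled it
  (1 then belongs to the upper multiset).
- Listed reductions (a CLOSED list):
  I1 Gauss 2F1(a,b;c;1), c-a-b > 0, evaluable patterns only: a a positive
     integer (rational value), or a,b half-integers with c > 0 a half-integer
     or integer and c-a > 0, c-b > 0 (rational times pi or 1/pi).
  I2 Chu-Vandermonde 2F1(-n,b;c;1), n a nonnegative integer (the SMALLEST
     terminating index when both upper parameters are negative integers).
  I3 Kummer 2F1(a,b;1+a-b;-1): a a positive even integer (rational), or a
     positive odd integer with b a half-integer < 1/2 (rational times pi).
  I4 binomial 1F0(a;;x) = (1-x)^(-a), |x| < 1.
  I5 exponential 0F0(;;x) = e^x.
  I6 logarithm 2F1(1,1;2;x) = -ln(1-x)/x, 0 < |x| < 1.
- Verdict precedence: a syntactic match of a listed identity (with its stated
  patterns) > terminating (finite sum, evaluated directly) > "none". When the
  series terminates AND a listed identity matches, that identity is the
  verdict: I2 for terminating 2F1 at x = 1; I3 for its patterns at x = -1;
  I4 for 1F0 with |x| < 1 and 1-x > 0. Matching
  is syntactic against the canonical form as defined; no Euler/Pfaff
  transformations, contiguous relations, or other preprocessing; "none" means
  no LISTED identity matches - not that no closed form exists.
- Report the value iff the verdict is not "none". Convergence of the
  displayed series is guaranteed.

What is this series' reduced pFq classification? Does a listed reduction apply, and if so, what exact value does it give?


Structural cue: x = -2 and the lower running product (prefactor 11/5) is a rising factorial.
Term ratio: r(k) = -2 * (k-11) (k+2) / [(k+3) (k+1)] ; factor over Q: parameters, x = -2, and C = \frac{11}{5}.

Canonical form: C = \frac{11}{5} times 2F1 with upper {-11, 2}, lower {3}, x = -2. Verdict: terminating - the sum ends at index 11 because -11 is a negative integer; exact evaluation follows. Sum: \frac{16806823}{195}.


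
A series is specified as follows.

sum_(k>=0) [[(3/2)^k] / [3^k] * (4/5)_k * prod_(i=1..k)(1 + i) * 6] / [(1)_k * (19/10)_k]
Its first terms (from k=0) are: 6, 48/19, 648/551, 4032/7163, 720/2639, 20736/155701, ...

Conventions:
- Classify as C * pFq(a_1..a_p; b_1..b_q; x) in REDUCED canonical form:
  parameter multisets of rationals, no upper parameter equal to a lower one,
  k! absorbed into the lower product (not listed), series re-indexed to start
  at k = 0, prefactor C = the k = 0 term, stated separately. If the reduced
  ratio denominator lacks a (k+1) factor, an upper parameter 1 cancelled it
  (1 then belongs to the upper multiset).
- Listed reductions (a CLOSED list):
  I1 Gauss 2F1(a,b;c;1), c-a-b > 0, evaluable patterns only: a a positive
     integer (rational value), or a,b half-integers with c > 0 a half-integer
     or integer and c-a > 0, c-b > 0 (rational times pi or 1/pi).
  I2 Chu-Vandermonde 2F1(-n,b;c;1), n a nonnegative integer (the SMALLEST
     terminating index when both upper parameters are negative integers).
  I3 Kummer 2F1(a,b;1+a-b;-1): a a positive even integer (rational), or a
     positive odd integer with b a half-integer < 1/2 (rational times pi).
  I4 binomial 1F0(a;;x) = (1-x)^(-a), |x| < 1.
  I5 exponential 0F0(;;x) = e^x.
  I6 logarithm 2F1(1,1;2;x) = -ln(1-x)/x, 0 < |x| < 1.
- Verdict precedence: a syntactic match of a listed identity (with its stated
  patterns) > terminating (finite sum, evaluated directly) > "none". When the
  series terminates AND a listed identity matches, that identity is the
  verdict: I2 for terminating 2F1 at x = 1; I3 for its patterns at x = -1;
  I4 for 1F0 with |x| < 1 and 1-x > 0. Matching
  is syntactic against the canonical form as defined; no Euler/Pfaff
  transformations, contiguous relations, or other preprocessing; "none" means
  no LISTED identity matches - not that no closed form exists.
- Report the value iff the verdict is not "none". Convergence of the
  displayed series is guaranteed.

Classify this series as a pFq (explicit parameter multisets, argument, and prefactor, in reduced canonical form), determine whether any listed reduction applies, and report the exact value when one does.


With C = 6: the canonical form is 2F1(4/5, 2; 19/10; 1/2). Verdict: none - at argument 1/2 the multisets {4/5, 2} ; {19/10} match no listed identity.

Key step: x = (1/2) and (1)_k (C = 6, x = 1/2) is k! itself.
Ratio: r(k) = (1/2) * (k+4/5) (k+2) / [(k+19/10) (k+1)] - rational in k, leading ratio (1/2); with t_0 = 6, classification follows.


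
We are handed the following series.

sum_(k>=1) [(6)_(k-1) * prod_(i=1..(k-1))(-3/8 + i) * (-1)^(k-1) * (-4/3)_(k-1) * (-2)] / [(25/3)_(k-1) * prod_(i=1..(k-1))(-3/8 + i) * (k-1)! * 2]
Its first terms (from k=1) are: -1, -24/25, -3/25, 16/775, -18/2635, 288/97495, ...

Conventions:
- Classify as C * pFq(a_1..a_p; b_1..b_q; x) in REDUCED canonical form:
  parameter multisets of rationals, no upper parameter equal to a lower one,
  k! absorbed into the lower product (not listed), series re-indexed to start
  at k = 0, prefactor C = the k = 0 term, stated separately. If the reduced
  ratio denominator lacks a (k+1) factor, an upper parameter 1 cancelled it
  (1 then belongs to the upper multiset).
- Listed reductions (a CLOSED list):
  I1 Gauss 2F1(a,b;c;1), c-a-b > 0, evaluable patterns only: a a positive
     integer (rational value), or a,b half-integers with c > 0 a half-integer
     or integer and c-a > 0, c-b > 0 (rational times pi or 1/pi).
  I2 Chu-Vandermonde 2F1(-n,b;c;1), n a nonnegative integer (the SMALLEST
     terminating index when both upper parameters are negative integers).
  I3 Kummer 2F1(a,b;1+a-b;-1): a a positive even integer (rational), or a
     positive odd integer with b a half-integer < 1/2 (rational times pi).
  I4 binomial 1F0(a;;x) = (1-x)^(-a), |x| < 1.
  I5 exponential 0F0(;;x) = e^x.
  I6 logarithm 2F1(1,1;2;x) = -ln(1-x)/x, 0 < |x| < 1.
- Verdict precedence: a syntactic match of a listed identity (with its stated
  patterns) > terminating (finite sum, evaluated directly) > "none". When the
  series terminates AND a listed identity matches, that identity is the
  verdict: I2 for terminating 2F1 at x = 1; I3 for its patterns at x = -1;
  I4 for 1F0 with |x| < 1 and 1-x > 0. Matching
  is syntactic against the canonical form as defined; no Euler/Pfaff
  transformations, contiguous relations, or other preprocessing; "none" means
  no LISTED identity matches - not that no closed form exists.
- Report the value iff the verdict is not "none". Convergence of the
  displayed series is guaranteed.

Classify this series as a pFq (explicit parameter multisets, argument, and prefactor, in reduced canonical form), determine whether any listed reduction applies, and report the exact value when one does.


Classification (C = -1): 2F1 with upper {-4/3, 6}, lower {25/3}, argument x = -1. Verdict: the Kummer evaluation I3 matches (x = -1; c = 25/3 equals 1+a-b for upper {-4/3, 6}: listed pattern). Hence: -836/405.

The tell: from the first term -1: the parameter 5/8 appears in both the upper and lower lists and cancels.
Ratio: r(k) = (-1) * (k-4/3) (k+6) / [(k+25/3) (k+1)] - rational; roots negated = parameters, x = (-1), C = -1.


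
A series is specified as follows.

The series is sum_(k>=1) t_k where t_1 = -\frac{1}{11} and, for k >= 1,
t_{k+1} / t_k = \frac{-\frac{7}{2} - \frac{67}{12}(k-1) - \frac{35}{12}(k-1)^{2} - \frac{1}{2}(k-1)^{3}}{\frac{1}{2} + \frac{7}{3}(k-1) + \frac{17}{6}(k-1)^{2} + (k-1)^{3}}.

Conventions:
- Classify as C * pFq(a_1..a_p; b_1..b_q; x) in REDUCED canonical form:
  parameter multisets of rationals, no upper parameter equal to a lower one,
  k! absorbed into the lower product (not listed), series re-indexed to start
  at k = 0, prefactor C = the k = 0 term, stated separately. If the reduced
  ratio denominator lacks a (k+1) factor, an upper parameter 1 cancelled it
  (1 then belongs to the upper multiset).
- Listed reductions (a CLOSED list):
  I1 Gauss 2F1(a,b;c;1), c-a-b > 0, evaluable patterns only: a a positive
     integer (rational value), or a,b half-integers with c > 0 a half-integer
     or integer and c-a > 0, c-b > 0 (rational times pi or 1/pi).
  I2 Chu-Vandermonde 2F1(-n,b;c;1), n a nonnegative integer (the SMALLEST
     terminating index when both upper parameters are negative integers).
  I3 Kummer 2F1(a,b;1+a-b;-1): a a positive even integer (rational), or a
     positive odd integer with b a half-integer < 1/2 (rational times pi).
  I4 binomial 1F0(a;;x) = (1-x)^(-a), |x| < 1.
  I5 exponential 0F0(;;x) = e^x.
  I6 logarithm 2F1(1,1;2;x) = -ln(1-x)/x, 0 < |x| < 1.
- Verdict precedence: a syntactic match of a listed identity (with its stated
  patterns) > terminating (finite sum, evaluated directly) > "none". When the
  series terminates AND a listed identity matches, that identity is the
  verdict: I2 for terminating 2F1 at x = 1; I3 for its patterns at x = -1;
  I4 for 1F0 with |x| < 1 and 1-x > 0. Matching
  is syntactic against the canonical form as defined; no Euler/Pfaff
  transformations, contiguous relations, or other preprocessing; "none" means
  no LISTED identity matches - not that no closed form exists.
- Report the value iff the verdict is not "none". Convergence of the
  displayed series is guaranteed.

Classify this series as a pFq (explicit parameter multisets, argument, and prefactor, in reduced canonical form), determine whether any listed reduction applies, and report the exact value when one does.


This is -\frac{1}{11} * 2F1(2, \frac{7}{3}; \frac{1}{3}; -\frac{1}{2}) in reduced canonical form. Verdict: none - at argument -\frac{1}{2} the multisets {2, \frac{7}{3}} ; {\frac{1}{3}} match no listed identity.

First insight: from the first term -\frac{1}{11}: roots of the ratio polynomials (C = -1/11) are the negated parameters.
Ratio: r(k) = -\frac{1}{2} * (k+2) (k+\frac{7}{3}) / [(k+\frac{1}{3}) (k+1)] ; factor over Q: parameters, x = -\frac{1}{2}, and C = -\frac{1}{11}.


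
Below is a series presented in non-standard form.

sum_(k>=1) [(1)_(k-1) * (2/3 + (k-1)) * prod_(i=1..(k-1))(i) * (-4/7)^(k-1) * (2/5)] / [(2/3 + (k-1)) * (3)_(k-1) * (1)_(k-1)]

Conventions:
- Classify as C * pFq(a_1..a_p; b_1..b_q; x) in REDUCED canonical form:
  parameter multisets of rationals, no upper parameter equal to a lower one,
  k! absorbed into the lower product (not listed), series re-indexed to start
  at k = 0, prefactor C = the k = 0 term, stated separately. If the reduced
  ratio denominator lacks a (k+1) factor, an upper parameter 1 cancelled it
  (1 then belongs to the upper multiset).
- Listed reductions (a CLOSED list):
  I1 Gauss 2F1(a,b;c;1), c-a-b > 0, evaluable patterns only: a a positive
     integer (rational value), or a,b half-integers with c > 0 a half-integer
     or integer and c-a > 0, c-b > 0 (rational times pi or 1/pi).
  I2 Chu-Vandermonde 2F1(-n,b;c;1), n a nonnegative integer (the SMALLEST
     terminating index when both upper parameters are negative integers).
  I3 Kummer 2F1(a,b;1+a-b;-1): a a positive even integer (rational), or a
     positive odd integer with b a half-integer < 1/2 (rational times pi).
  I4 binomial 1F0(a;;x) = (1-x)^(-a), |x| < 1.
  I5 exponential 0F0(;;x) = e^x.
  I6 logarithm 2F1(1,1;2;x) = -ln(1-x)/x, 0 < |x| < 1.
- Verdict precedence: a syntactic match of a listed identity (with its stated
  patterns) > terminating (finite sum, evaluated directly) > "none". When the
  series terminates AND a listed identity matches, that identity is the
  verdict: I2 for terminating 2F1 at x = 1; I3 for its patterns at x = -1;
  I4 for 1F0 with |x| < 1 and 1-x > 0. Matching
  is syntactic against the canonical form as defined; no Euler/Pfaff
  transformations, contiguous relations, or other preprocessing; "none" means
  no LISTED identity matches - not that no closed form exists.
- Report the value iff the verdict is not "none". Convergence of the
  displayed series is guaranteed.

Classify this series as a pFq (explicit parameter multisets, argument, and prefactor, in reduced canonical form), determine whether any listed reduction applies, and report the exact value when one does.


With C = 2/5: the canonical form is 2F1(1, 1; 3; -4/7). Verdict: no listed reduction: x = -4/7 and upper {1, 1} fail every I1-I6 pattern.

Structural cue: t_0 = 2/5 here, and (1)_k (C = 2/5, x = -4/7) is k! itself.
Adjacent-term ratio: r(k) = (-4/7) * (k+1) (k+1) / [(k+3) (k+1)] - rational in k, leading ratio (-4/7); with t_0 = 2/5, classification follows.


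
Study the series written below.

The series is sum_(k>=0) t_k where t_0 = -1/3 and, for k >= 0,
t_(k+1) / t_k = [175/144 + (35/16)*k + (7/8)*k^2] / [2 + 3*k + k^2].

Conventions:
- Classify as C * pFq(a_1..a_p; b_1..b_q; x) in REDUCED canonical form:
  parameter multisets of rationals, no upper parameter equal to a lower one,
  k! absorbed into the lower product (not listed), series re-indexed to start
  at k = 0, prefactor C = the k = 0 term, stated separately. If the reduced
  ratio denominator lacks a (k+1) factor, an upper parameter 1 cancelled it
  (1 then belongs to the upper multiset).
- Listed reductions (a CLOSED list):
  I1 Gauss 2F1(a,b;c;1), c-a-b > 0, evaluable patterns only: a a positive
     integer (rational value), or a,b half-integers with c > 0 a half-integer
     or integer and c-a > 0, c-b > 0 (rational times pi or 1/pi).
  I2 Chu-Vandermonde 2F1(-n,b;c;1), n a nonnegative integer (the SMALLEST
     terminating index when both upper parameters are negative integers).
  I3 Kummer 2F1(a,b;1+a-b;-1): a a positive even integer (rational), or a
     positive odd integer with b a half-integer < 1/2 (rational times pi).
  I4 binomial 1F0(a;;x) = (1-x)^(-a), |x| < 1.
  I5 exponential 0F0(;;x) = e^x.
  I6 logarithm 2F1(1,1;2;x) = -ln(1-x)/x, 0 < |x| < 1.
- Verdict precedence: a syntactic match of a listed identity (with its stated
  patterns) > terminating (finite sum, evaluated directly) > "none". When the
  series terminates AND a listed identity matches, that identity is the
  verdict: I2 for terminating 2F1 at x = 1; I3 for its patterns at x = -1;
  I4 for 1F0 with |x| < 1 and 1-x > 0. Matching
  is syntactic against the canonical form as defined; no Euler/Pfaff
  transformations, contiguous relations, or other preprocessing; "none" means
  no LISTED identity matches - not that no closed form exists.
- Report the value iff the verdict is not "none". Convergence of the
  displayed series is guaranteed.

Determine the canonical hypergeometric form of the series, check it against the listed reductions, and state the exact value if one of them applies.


At argument 7/8: a 2F1 with upper {5/6, 5/3}, lower {2}, scaled by C = -1/3. Verdict: none - this 2F1 at x = 7/8 matches no listed pattern, and upper {5/6, 5/3} holds no stopper.

Key observation: t_0 = -1/3 here, and factor the ratio over Q (C = -1/3, x = 7/8): negated roots = parameters.
Adjacent-term ratio: r(k) = (7/8) * (k+5/6) (k+5/3) / [(k+2) (k+1)] - rational; roots negated = parameters, x = (7/8), C = -1/3.


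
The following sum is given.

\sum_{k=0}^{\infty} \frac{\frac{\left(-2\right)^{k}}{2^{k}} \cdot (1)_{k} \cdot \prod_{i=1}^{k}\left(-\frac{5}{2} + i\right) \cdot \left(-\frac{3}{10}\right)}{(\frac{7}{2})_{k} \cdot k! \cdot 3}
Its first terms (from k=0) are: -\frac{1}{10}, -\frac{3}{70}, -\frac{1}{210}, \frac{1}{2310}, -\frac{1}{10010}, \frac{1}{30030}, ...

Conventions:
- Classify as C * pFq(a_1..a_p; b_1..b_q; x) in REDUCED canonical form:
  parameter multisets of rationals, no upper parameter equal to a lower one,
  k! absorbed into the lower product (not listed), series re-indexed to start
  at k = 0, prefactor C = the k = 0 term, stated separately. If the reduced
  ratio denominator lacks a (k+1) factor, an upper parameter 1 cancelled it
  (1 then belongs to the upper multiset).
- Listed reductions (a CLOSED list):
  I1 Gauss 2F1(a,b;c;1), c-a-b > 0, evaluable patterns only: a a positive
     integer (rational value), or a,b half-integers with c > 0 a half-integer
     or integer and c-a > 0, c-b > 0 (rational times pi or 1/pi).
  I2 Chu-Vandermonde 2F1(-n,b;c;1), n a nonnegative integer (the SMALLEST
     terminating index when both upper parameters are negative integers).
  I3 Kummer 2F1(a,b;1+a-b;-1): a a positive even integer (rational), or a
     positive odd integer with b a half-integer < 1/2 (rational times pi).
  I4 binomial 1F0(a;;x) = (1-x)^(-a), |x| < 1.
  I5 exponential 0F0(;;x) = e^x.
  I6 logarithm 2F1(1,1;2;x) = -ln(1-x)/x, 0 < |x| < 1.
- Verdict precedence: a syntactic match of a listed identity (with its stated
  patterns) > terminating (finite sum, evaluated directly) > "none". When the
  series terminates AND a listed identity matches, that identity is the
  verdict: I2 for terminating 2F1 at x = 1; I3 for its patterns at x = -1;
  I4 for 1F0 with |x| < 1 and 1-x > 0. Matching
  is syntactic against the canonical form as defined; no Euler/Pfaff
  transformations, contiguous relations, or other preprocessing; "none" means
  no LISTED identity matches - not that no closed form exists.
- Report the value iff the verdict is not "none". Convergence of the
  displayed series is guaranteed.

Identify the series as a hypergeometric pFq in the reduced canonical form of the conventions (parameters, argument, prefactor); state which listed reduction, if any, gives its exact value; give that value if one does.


x = -1 here; the reduced form reads 2F1, upper {-\frac{3}{2}, 1}, lower {\frac{7}{2}}, C = -\frac{1}{10}. Verdict at x = -1: Kummer (I3) matches (x = -1; c = \frac{7}{2} equals 1+a-b for upper {-\frac{3}{2}, 1}: listed pattern). Sum: \left(-\frac{3}{64}\right) \cdot \pi.

Key step: with t_0 = -\frac{1}{10}, the two k-th powers (C = -1/10) combine into one argument.
Consecutive-term ratio: r(k) = -1 * (k-\frac{3}{2}) (k+1) / [(k+\frac{7}{2}) (k+1)] ; factor over Q: parameters, x = -1, and C = -\frac{1}{10}.


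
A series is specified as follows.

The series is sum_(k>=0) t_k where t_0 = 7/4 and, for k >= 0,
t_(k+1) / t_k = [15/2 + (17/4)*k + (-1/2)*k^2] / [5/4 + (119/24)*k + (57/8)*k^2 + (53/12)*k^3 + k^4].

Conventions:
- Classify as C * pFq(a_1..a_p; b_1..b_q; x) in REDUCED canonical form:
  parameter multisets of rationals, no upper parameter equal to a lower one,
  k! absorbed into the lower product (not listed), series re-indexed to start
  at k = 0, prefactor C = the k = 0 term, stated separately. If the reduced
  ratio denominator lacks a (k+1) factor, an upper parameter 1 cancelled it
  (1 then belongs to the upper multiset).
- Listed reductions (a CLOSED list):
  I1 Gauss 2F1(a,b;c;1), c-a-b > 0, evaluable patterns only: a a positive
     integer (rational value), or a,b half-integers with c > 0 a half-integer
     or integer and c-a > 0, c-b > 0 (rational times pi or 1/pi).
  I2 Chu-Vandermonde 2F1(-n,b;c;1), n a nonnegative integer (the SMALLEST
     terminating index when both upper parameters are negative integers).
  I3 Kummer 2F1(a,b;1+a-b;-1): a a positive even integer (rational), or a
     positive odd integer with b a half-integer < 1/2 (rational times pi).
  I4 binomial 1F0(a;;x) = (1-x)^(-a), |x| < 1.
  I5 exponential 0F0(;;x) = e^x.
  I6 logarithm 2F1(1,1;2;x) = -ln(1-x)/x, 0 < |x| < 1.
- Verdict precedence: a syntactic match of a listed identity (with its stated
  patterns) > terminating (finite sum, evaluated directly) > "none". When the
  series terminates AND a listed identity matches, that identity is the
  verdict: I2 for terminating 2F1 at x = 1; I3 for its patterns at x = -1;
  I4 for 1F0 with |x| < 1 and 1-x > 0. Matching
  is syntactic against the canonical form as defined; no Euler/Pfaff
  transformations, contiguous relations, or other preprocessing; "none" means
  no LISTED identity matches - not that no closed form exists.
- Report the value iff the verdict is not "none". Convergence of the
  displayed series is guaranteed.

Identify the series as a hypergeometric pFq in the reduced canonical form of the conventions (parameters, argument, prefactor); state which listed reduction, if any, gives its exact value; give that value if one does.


First insight: x = (-1/2) and cancel k + 3/2 from the displayed ratio first; then prefactor 7/4.
Consecutive-term ratio: r(k) = (-1/2) * (k-10) / [(k+2/3) (k+5/4) (k+1)] - rational; roots negated = parameters, x = (-1/2), C = 7/4.

Canonical form: C = 7/4 times 1F2 with upper {-10}, lower {2/3, 5/4}, x = -1/2. Verdict: terminating - the sum ends at index 10 because -10 is a negative integer; exact evaluation follows. Its exact value is 297022387418886407231/15173556400965462500.


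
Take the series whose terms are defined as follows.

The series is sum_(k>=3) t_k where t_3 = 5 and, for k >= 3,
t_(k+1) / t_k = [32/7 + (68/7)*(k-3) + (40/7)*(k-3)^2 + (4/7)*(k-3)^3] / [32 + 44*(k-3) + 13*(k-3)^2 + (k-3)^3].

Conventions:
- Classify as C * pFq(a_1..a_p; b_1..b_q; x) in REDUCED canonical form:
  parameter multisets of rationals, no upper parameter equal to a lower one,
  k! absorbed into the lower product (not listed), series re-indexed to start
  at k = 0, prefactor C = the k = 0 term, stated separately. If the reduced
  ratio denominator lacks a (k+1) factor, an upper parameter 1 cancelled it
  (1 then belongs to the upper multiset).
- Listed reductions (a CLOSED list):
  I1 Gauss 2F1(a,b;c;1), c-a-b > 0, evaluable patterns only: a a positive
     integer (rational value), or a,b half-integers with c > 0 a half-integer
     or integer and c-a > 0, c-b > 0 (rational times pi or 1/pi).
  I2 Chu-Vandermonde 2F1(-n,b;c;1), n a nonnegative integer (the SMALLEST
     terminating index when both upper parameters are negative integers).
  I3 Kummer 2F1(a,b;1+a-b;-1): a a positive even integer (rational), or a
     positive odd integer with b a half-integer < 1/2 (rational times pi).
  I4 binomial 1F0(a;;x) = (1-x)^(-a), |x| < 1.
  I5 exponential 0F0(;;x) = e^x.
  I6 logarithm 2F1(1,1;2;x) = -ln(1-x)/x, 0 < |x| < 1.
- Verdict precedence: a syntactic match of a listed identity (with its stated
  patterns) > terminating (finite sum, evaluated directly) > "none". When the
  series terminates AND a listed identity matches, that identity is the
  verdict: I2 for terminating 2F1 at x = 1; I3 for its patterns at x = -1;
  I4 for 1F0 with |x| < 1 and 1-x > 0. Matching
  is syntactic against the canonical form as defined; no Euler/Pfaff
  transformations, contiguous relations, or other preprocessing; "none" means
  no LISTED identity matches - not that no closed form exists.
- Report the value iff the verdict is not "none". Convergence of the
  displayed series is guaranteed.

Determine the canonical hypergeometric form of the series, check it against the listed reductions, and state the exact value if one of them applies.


Classification (C = 5): 2F1 with upper {1, 1}, lower {4}, argument x = 4/7. Verdict: none here - no I1-I6 shape fits x = 4/7 with lower {4}.

Key observation: with t_0 = 5, the expanded ratio factors over Q; C = 5, roots give parameters.
Ratio: r(k) = (4/7) * (k+1) (k+1) / [(k+4) (k+1)] - poly over poly, x = (4/7) from leading terms; C = 5 at k = 0.


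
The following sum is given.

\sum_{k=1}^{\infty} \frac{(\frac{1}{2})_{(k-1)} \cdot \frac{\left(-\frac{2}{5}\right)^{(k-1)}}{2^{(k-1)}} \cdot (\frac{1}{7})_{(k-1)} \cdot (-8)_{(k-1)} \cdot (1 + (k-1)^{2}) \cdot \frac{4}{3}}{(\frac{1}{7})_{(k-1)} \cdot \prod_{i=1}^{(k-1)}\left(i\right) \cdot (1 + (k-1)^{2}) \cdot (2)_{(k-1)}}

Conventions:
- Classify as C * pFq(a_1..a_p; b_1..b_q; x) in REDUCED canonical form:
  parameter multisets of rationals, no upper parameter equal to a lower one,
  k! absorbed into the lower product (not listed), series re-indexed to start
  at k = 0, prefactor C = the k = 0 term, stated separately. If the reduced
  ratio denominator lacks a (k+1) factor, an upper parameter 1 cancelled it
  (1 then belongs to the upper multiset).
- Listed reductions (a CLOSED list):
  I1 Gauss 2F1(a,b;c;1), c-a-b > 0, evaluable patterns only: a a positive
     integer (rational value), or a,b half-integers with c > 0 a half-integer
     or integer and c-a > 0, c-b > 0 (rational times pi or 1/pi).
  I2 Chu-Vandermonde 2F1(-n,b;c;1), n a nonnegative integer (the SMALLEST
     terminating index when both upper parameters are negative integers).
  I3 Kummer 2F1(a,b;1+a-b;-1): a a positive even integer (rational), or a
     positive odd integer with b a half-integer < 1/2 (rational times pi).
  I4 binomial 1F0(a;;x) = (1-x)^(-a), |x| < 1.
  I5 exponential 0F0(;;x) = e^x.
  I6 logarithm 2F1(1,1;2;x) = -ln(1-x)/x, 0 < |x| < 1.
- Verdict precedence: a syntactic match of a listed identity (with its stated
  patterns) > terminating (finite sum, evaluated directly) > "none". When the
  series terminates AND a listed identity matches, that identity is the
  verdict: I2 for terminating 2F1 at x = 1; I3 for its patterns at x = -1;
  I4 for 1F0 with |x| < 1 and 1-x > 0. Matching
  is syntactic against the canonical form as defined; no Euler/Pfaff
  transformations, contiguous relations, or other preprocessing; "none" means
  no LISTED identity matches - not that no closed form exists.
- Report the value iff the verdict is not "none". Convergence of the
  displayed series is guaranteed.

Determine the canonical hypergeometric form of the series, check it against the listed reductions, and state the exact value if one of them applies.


The series (x = -\frac{1}{5}) is 2F1: upper {-8, \frac{1}{2}}, lower {2}, prefactor \frac{4}{3}. Verdict: terminating. With -8 upstairs the series is a 9-term polynomial sum; evaluated term by term. Exact value: \frac{4049716447}{1920000000}.

Structural cue: with t_0 = \frac{4}{3}, the two k-th powers (C = 4/3) combine into one argument.
Ratio: r(k) = -\frac{1}{5} * (k-8) (k+\frac{1}{2}) / [(k+2) (k+1)] - rational in k. x = -\frac{1}{5}; t_0 = \frac{4}{3}; negate the roots.
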